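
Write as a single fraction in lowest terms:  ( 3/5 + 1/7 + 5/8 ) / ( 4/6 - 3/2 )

-1149/700

Numerator: 3/5 + 1/7 + 5/8 = 383/280
Denominator: 4/6 - 3/2 = -5/6
Divide: (383/280) · (-6/5) = -1149/700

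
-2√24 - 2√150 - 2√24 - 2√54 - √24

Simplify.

-26*√6

2√24 = 4*√6; 2√150 = 10*√6; 2√24 = 4*√6; 2√54 = 6*√6; √24 = 2*√6
Combine: (-4 - 10 - 4 - 6 - 2)·√6 = -26*√6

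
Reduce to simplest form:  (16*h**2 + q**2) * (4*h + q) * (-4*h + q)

-256*h**4 + q**4

Pair the conjugate factors: (q+(4*h))(q-(4*h)) = -16*h**2 + q**2, then repeat with the next factor.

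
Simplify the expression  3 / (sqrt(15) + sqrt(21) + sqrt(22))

Group as (sqrt(15) + sqrt(21)) + sqrt(22); multiply by (sqrt(15) + sqrt(21)) - sqrt(22), then rationalise the remaining surd.

(-9*sqrt(770) + 21*sqrt(22) + 24*sqrt(21) + 42*sqrt(15))/532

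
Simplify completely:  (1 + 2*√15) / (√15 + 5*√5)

(-30 - √15 + 5*√5 + 50*√3)/110

Multiply numerator and denominator by -5*√5 + √15.
Denominator becomes -110; numerator becomes -50*√3 - 5*√5 + √15 + 30.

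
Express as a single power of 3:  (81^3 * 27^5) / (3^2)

3^25

81^3 = 3^12; 27^5 = 3^15; 3^2 = 3^2
Combine exponents: 3^25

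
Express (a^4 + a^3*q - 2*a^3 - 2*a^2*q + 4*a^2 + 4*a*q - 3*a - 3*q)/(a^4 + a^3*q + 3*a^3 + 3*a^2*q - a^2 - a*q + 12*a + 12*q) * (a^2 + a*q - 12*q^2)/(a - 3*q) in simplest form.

Factor: a^4 + a^3*q - 2*a^3 - 2*a^2*q + 4*a^2 + 4*a*q - 3*a - 3*q = (a - 1)*(a + q)*(a^2 - a + 3);  a^4 + a^3*q + 3*a^3 + 3*a^2*q - a^2 - a*q + 12*a + 12*q = (a + q)*(a^2 - a + 3)*(a + 4);  a^2 + a*q - 12*q^2 = (a + 4*q)*(a - 3*q)
Cancel the common factors (a^2 - a + 3), (a + q), (a - 3*q).

(a^2 + 4*a*q - a - 4*q)/(a + 4)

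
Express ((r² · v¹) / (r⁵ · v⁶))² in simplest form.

Inside the bracket: (r^-3) · (v^-5)
Raise to the power 2: (r^-6) · (v^-10)

1/(r⁶*v^10)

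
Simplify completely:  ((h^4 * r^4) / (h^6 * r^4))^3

Inside the bracket: (h^-2)
Raise to the power 3: (h^-6)

h^(-6)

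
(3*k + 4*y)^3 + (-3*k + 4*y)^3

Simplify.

216*k^2*y + 128*y^3

Binomially expand both and collect terms in (4*y), (3*k).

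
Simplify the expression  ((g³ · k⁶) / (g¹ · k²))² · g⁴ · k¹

g⁸*k⁹

Inside the bracket: g² · k⁴
Raise to the power 2: g⁴ · k⁸
Multiply by g⁴ · k¹: add exponents.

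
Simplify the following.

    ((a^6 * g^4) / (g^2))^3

a^18*g^6

Inside the bracket: a^6 * g^2
Raise to the power 3: a^18 * g^6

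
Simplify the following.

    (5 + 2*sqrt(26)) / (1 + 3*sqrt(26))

Multiply numerator and denominator by -3*sqrt(26) + 1.
Denominator becomes -233; numerator becomes -151 - 13*sqrt(26).

(13*sqrt(26) + 151)/233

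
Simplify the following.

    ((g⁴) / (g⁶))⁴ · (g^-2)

Inside the bracket: (g^-2)
Raise to the power 4: (g^-8)
Multiply by (g^-2): add exponents.

g^(-10)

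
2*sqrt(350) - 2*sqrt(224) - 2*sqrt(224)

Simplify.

2*sqrt(350) = 10*sqrt(14); 2*sqrt(224) = 8*sqrt(14); 2*sqrt(224) = 8*sqrt(14)
Combine: (10 - 8 - 8)·sqrt(14) = -6*sqrt(14)

-6*sqrt(14)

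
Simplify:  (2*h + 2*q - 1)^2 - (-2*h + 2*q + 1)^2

Binomially expand both and collect terms in (2*q), (2*h - 1).

8*q*(2*h - 1)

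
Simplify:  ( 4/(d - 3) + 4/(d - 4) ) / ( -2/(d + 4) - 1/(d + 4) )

(-8*d^2 - 4*d + 112)/(3*d^2 - 21*d + 36)

Numerator: 4/(d - 3) + 4/(d - 4) = (8*d - 28)/(d^2 - 7*d + 12)
Denominator: -2/(d + 4) - 1/(d + 4) = -3/(d + 4)
Divide: ((8*d - 28)/(d^2 - 7*d + 12)) · (-d/3 - 4/3) = (-8*d^2 - 4*d + 112)/(3*d^2 - 21*d + 36)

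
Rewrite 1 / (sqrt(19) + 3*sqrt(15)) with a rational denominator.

Multiply numerator and denominator by -3*sqrt(15) + sqrt(19).
Denominator becomes -116; numerator becomes -3*sqrt(15) + sqrt(19).

(-sqrt(19) + 3*sqrt(15))/116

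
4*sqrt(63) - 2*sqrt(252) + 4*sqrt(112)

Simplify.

4*sqrt(63) = 12*sqrt(7); 2*sqrt(252) = 12*sqrt(7); 4*sqrt(112) = 16*sqrt(7)
Combine: (12 - 12 + 16)·sqrt(7) = 16*sqrt(7)

16*sqrt(7)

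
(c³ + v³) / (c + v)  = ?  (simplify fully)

c² - c*v + v²

v^3 + c^3 = (c + v)(c² - c*v + v²).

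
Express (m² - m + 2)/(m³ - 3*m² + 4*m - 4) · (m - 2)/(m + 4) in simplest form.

1/(m + 4)

Factor: m³ - 3*m² + 4*m - 4 = (m - 2)·(m² - m + 2)
Cancel the common factors (m² - m + 2), (m - 2).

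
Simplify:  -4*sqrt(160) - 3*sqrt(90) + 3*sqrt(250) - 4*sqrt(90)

-22*sqrt(10)

4*sqrt(160) = 16*sqrt(10); 3*sqrt(90) = 9*sqrt(10); 3*sqrt(250) = 15*sqrt(10); 4*sqrt(90) = 12*sqrt(10)
Combine: (-16 - 9 + 15 - 12)·sqrt(10) = -22*sqrt(10)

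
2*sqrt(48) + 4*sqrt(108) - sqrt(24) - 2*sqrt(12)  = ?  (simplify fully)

-2*sqrt(6) + 28*sqrt(3)

2*sqrt(48) = 8*sqrt(3); 4*sqrt(108) = 24*sqrt(3); sqrt(24) = 2*sqrt(6); 2*sqrt(12) = 4*sqrt(3)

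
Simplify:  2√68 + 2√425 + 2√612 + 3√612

44*√17

2√68 = 4*√17; 2√425 = 10*√17; 2√612 = 12*√17; 3√612 = 18*√17
Combine: (4 + 10 + 12 + 18)·√17 = 44*√17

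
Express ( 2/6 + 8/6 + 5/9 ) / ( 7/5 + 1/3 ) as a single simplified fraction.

50/39

Numerator: 2/6 + 8/6 + 5/9 = 20/9
Denominator: 7/5 + 1/3 = 26/15
Divide: (20/9) · (15/26) = 50/39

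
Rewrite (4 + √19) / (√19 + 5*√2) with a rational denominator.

(-19 - 4*√19 + 20*√2 + 5*√38)/31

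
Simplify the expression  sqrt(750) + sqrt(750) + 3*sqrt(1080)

sqrt(750) = 5*sqrt(30); sqrt(750) = 5*sqrt(30); 3*sqrt(1080) = 18*sqrt(30)
Combine: (5 + 5 + 18)·sqrt(30) = 28*sqrt(30)

28*sqrt(30)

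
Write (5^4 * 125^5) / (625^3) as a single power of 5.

5^7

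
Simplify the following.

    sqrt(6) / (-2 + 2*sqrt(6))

(sqrt(6) + 6)/10

Multiply numerator and denominator by -2*sqrt(6) - 2.
Denominator becomes -20; numerator becomes -12 - 2*sqrt(6).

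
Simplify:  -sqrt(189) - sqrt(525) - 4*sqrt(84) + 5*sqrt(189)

sqrt(189) = 3*sqrt(21); sqrt(525) = 5*sqrt(21); 4*sqrt(84) = 8*sqrt(21); 5*sqrt(189) = 15*sqrt(21)
Combine: (-3 - 5 - 8 + 15)·sqrt(21) = -sqrt(21)

-sqrt(21)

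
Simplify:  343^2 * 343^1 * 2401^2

343^2 = 7^6; 343^1 = 7^3; 2401^2 = 7^8
Combine exponents: 7^17

7^17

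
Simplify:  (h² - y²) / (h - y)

Difference of squares: factor out (h - y).

h + y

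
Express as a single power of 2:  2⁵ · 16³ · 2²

2⁵ = 2^5; 16³ = 2^12; 2² = 2^2
Combine exponents: 2^19

2^19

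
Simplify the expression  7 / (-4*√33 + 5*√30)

Multiply numerator and denominator by 4*√33 + 5*√30.
Denominator becomes 222; numerator becomes 28*√33 + 35*√30.

(28*√33 + 35*√30)/222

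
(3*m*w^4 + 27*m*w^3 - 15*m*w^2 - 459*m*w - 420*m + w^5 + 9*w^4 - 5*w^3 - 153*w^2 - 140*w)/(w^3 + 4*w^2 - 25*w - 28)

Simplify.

Factor: 3*m*w^4 + 27*m*w^3 - 15*m*w^2 - 459*m*w - 420*m + w^5 + 9*w^4 - 5*w^3 - 153*w^2 - 140*w = (w + 1)*(w + 7)*(w - 4)*(3*m + w)*(w + 5);  w^3 + 4*w^2 - 25*w - 28 = (w - 4)*(w + 7)*(w + 1)
Cancel the common factors (w - 4), (w + 1), (w + 7).

3*m*w + 15*m + w^2 + 5*w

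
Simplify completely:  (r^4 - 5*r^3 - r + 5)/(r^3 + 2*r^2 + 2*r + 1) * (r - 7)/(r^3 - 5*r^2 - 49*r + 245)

Factor: r^4 - 5*r^3 - r + 5 = (r^2 + r + 1)*(r - 1)*(r - 5);  r^3 + 2*r^2 + 2*r + 1 = (r^2 + r + 1)*(r + 1);  r^3 - 5*r^2 - 49*r + 245 = (r - 7)*(r - 5)*(r + 7)
Cancel the common factors (r^2 + r + 1), (r - 5), (r - 7).

(r - 1)/(r^2 + 8*r + 7)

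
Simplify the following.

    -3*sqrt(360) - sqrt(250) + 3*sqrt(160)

-11*sqrt(10)

3*sqrt(360) = 18*sqrt(10); sqrt(250) = 5*sqrt(10); 3*sqrt(160) = 12*sqrt(10)
Combine: (-18 - 5 + 12)·sqrt(10) = -11*sqrt(10)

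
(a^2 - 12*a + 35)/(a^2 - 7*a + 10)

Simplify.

Factor: a^2 - 12*a + 35 = (a - 5)*(a - 7);  a^2 - 7*a + 10 = (a - 5)*(a - 2)
Cancel the common factor (a - 5).

(a - 7)/(a - 2)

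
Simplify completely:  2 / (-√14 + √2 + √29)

Group as (√2 + √29) - √14; multiply by (√2 + √29) + √14, then rationalise the remaining surd.

(-82*√2 - 8*√203 + 34*√14 + 26*√29)/57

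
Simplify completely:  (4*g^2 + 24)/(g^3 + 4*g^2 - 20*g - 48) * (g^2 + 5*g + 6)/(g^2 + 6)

(4*g + 12)/(g^2 + 2*g - 24)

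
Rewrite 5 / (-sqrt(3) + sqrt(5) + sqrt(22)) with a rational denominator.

(-50*sqrt(5) - 5*sqrt(330) + 60*sqrt(3) + 35*sqrt(22))/68

Group as (sqrt(5) + sqrt(22)) - sqrt(3); multiply by (sqrt(5) + sqrt(22)) + sqrt(3), then rationalise the remaining surd.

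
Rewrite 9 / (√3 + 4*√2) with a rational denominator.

Multiply numerator and denominator by -√3 + 4*√2.
Denominator becomes 29; numerator becomes -9*√3 + 36*√2.

(-9*√3 + 36*√2)/29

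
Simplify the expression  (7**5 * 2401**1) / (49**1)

7**7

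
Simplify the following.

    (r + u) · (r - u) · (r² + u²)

r⁴ - u⁴

Pair the conjugate factors: (r+u)(r-u) = r² - u², then repeat with the next factor.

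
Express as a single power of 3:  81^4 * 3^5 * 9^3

3^27

81^4 = 3^16; 3^5 = 3^5; 9^3 = 3^6
Combine exponents: 3^27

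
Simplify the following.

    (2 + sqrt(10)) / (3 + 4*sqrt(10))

(5*sqrt(10) + 34)/151

Multiply numerator and denominator by -4*sqrt(10) + 3.
Denominator becomes -151; numerator becomes -34 - 5*sqrt(10).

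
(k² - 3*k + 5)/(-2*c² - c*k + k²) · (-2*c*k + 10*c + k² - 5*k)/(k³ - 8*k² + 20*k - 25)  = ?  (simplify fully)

1/(c + k)

Factor: -2*c² - c*k + k² = (c + k)·(-2*c + k);  -2*c*k + 10*c + k² - 5*k = (k - 5)·(-2*c + k);  k³ - 8*k² + 20*k - 25 = (k - 5)·(k² - 3*k + 5)
Cancel the common factors (k² - 3*k + 5), (-2*c + k), (k - 5).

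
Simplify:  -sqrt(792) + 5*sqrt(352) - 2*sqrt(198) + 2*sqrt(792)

sqrt(792) = 6*sqrt(22); 5*sqrt(352) = 20*sqrt(22); 2*sqrt(198) = 6*sqrt(22); 2*sqrt(792) = 12*sqrt(22)
Combine: (-6 + 20 - 6 + 12)·sqrt(22) = 20*sqrt(22)

20*sqrt(22)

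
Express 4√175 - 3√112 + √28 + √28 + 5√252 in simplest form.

42*√7

4√175 = 20*√7; 3√112 = 12*√7; √28 = 2*√7; √28 = 2*√7; 5√252 = 30*√7
Combine: (20 - 12 + 2 + 2 + 30)·√7 = 42*√7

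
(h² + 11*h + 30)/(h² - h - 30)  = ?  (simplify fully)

(h + 6)/(h - 6)

Factor: h² + 11*h + 30 = (h + 5)·(h + 6);  h² - h - 30 = (h - 6)·(h + 5)
Cancel the common factor (h + 5).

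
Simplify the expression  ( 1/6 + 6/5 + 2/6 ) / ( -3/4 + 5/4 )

17/5

Numerator: 1/6 + 6/5 + 2/6 = 17/10
Denominator: -3/4 + 5/4 = 1/2
Divide: (17/10) · (2) = 17/5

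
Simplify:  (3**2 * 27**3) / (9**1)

3**9

3**2 = 3**2; 27**3 = 3**9; 9**1 = 3**2
Combine exponents: 3**9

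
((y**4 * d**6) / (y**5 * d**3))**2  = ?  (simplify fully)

Inside the bracket: (y**-1) * d**3
Raise to the power 2: (y**-2) * d**6

d**6/y**2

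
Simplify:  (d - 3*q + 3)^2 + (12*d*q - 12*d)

Expanding gives d^2 + 6*d*q - 6*d + 9*q^2 - 18*q + 9, a perfect square.

(d + 3*q - 3)^2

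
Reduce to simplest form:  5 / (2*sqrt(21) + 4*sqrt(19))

(-sqrt(21) + 2*sqrt(19))/22

Multiply numerator and denominator by -2*sqrt(21) + 4*sqrt(19).
Denominator becomes 220; numerator becomes -10*sqrt(21) + 20*sqrt(19).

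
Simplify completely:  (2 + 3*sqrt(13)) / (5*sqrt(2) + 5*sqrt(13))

(-3*sqrt(26) - 2*sqrt(2) + 2*sqrt(13) + 39)/55

Multiply numerator and denominator by -5*sqrt(2) + 5*sqrt(13).
Denominator becomes 275; numerator becomes -15*sqrt(26) - 10*sqrt(2) + 10*sqrt(13) + 195.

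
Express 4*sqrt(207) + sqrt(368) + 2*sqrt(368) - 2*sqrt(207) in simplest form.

4*sqrt(207) = 12*sqrt(23); sqrt(368) = 4*sqrt(23); 2*sqrt(368) = 8*sqrt(23); 2*sqrt(207) = 6*sqrt(23)
Combine: (12 + 4 + 8 - 6)·sqrt(23) = 18*sqrt(23)

18*sqrt(23)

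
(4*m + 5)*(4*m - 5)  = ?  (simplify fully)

16*m^2 - 25

Difference of squares with P = 4*m, Q = 5.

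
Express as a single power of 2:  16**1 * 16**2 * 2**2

2**14

16**1 = 2**4; 16**2 = 2**8; 2**2 = 2**2
Combine exponents: 2**14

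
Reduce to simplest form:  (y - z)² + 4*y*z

(y + z)²

Expand the square and combine the 4*y*z term.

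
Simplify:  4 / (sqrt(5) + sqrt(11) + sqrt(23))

Group as (sqrt(5) + sqrt(11)) + sqrt(23); multiply by (sqrt(5) + sqrt(11)) - sqrt(23), then rationalise the remaining surd.

(-8*sqrt(1265) - 28*sqrt(23) + 68*sqrt(11) + 116*sqrt(5))/171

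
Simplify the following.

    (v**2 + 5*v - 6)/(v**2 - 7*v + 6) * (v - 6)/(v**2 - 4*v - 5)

Factor: v**2 + 5*v - 6 = (v + 6)*(v - 1);  v**2 - 7*v + 6 = (v - 6)*(v - 1);  v**2 - 4*v - 5 = (v + 1)*(v - 5)
Cancel the common factors (v - 6), (v - 1).

(v + 6)/(v**2 - 4*v - 5)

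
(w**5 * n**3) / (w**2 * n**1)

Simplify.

n**2*w**3

Quotient: w**3 * n**2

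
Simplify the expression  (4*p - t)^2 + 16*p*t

(4*p + t)^2

Expand the square and combine the 16*p*t term.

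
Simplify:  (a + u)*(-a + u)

-a^2 + u^2

Difference of squares with P = u, Q = a.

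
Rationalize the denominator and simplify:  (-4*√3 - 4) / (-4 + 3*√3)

(-52 - 28*√3)/11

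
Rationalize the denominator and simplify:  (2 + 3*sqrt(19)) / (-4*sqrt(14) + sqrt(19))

(-12*sqrt(266) - 57 - 8*sqrt(14) - 2*sqrt(19))/205

Multiply numerator and denominator by sqrt(19) + 4*sqrt(14).
Denominator becomes -205; numerator becomes 2*sqrt(19) + 8*sqrt(14) + 57 + 12*sqrt(266).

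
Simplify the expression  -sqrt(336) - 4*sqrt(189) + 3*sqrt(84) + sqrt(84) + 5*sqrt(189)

7*sqrt(21)

sqrt(336) = 4*sqrt(21); 4*sqrt(189) = 12*sqrt(21); 3*sqrt(84) = 6*sqrt(21); sqrt(84) = 2*sqrt(21); 5*sqrt(189) = 15*sqrt(21)
Combine: (-4 - 12 + 6 + 2 + 15)·sqrt(21) = 7*sqrt(21)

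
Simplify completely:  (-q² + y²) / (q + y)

Difference of squares: factor out (q + y).

-q + y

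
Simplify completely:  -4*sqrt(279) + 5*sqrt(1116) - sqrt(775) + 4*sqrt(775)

4*sqrt(279) = 12*sqrt(31); 5*sqrt(1116) = 30*sqrt(31); sqrt(775) = 5*sqrt(31); 4*sqrt(775) = 20*sqrt(31)
Combine: (-12 + 30 - 5 + 20)·sqrt(31) = 33*sqrt(31)

33*sqrt(31)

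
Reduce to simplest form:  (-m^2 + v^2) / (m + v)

-m + v

Factor v^2 - m^2 and cancel (m + v).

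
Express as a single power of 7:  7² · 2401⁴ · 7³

7^21

7² = 7^2; 2401⁴ = 7^16; 7³ = 7^3
Combine exponents: 7^21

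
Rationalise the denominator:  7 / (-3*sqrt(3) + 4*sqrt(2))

Multiply numerator and denominator by 3*sqrt(3) + 4*sqrt(2).
Denominator becomes 5; numerator becomes 21*sqrt(3) + 28*sqrt(2).

(21*sqrt(3) + 28*sqrt(2))/5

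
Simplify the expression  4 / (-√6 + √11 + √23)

(-28*√6 - 6*√23 + 18*√11 + 2*√1518)/57

Group as (√11 + √23) - √6; multiply by (√11 + √23) + √6, then rationalise the remaining surd.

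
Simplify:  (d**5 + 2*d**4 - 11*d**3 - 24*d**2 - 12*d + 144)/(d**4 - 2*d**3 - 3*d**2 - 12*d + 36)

Factor: d**5 + 2*d**4 - 11*d**3 - 24*d**2 - 12*d + 144 = (d**2 + 3*d + 6)*(d - 2)*(d + 4)*(d - 3);  d**4 - 2*d**3 - 3*d**2 - 12*d + 36 = (d**2 + 3*d + 6)*(d - 2)*(d - 3)
Cancel the common factors (d**2 + 3*d + 6), (d - 2), (d - 3).

d + 4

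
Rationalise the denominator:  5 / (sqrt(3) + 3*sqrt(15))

(-5*sqrt(3) + 15*sqrt(15))/132

Multiply numerator and denominator by -3*sqrt(15) + sqrt(3).
Denominator becomes -132; numerator becomes -15*sqrt(15) + 5*sqrt(3).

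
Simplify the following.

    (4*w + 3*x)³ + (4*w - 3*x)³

128*w³ + 216*w*x²

Binomially expand both and collect terms in (4*w), (3*x).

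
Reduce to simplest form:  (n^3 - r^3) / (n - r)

Factor as (a-b)(a^2+ab+b^2) with a=n, b=r.

n^2 + n*r + r^2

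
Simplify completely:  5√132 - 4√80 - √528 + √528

-16*√5 + 10*√33

5√132 = 10*√33; 4√80 = 16*√5; √528 = 4*√33; √528 = 4*√33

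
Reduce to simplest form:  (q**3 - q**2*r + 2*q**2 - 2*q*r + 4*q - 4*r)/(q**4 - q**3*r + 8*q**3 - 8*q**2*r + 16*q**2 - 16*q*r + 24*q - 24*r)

Factor: q**3 - q**2*r + 2*q**2 - 2*q*r + 4*q - 4*r = (q**2 + 2*q + 4)*(q - r);  q**4 - q**3*r + 8*q**3 - 8*q**2*r + 16*q**2 - 16*q*r + 24*q - 24*r = (q - r)*(q**2 + 2*q + 4)*(q + 6)
Cancel the common factors (q**2 + 2*q + 4), (q - r).

1/(q + 6)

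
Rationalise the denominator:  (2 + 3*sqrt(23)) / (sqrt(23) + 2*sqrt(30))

(-69 - 2*sqrt(23) + 4*sqrt(30) + 6*sqrt(690))/97

Multiply numerator and denominator by -2*sqrt(30) + sqrt(23).
Denominator becomes -97; numerator becomes -6*sqrt(690) - 4*sqrt(30) + 2*sqrt(23) + 69.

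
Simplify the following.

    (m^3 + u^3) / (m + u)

m^3 + u^3 = (m + u)(m^2 - m*u + u^2).

m^2 - m*u + u^2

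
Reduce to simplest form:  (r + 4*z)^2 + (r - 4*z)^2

2*r^2 + 32*z^2

Binomially expand both and collect terms in r, (4*z).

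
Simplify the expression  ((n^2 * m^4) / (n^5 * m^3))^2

Inside the bracket: (n^-3) * m^1
Raise to the power 2: (n^-6) * m^2

m^2/n^6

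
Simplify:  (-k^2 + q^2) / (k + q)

-k^2 + q^2 factors as (-k + q)*(k + q).

-k + q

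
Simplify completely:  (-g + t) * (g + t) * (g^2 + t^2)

-g^4 + t^4

Pair the conjugate factors: (t+g)(t-g) = -g^2 + t^2, then repeat with the next factor.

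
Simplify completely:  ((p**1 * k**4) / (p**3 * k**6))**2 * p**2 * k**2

Inside the bracket: (p**-2) * (k**-2)
Raise to the power 2: (p**-4) * (k**-4)
Multiply by p**2 * k**2: add exponents.

1/(k**2*p**2)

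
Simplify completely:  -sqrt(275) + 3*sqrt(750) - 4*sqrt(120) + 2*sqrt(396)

7*sqrt(11) + 7*sqrt(30)

sqrt(275) = 5*sqrt(11); 3*sqrt(750) = 15*sqrt(30); 4*sqrt(120) = 8*sqrt(30); 2*sqrt(396) = 12*sqrt(11)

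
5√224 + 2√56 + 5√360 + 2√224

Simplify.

30*√10 + 32*√14

5√224 = 20*√14; 2√56 = 4*√14; 5√360 = 30*√10; 2√224 = 8*√14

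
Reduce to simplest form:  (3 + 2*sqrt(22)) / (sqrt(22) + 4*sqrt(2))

Multiply numerator and denominator by -4*sqrt(2) + sqrt(22).
Denominator becomes -10; numerator becomes -16*sqrt(11) - 12*sqrt(2) + 3*sqrt(22) + 44.

(-44 - 3*sqrt(22) + 12*sqrt(2) + 16*sqrt(11))/10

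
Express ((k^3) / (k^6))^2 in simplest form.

k^(-6)

Inside the bracket: (k^-3)
Raise to the power 2: (k^-6)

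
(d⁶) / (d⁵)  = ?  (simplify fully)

d

Quotient: d¹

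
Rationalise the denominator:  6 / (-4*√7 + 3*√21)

(24*√7 + 18*√21)/77

Multiply numerator and denominator by 4*√7 + 3*√21.
Denominator becomes 77; numerator becomes 24*√7 + 18*√21.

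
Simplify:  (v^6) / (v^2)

v^4

Quotient: v^4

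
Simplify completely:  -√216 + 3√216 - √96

√216 = 6*√6; 3√216 = 18*√6; √96 = 4*√6
Combine: (-6 + 18 - 4)·√6 = 8*√6

8*√6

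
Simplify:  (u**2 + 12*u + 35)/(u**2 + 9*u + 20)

(u + 7)/(u + 4)

Factor: u**2 + 12*u + 35 = (u + 5)*(u + 7);  u**2 + 9*u + 20 = (u + 5)*(u + 4)
Cancel the common factor (u + 5).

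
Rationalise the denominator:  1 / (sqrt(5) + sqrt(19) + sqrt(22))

Group as (sqrt(5) + sqrt(19)) + sqrt(22); multiply by (sqrt(5) + sqrt(19)) - sqrt(22), then rationalise the remaining surd.

(-sqrt(2090) + sqrt(22) + 4*sqrt(19) + 18*sqrt(5))/188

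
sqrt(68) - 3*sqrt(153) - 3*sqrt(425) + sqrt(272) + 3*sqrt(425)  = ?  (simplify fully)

-3*sqrt(17)

sqrt(68) = 2*sqrt(17); 3*sqrt(153) = 9*sqrt(17); 3*sqrt(425) = 15*sqrt(17); sqrt(272) = 4*sqrt(17); 3*sqrt(425) = 15*sqrt(17)
Combine: (2 - 9 - 15 + 4 + 15)·sqrt(17) = -3*sqrt(17)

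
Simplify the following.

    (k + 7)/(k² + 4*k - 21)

1/(k - 3)

Factor: k² + 4*k - 21 = (k + 7)·(k - 3)
Cancel the common factor (k + 7).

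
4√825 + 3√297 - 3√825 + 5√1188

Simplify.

44*√33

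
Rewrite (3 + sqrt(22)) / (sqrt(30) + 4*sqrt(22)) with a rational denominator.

(-2*sqrt(165) - 3*sqrt(30) + 12*sqrt(22) + 88)/322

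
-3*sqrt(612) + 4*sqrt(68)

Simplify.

-10*sqrt(17)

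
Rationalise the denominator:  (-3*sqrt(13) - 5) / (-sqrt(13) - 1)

Multiply numerator and denominator by -1 + sqrt(13).
Denominator becomes -12; numerator becomes -34 - 2*sqrt(13).

(sqrt(13) + 17)/6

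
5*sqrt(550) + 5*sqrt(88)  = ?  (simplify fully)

5*sqrt(550) = 25*sqrt(22); 5*sqrt(88) = 10*sqrt(22)
Combine: (25 + 10)·sqrt(22) = 35*sqrt(22)

35*sqrt(22)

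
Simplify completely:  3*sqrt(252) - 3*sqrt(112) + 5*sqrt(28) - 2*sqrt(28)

12*sqrt(7)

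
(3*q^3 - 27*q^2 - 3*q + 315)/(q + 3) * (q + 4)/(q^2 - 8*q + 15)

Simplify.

Factor: 3*q^3 - 27*q^2 - 3*q + 315 = 3*(q - 7)*(q - 5)*(q + 3);  q^2 - 8*q + 15 = (q - 3)*(q - 5)
Cancel the common factors (q - 5), (q + 3).

(3*q^2 - 9*q - 84)/(q - 3)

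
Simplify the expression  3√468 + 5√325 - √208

3√468 = 18*√13; 5√325 = 25*√13; √208 = 4*√13
Combine: (18 + 25 - 4)·√13 = 39*√13

39*√13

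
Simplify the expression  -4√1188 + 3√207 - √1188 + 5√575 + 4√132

-22*√33 + 34*√23

4√1188 = 24*√33; 3√207 = 9*√23; √1188 = 6*√33; 5√575 = 25*√23; 4√132 = 8*√33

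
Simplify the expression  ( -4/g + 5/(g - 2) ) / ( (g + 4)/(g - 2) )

Numerator: -4/g + 5/(g - 2) = (g + 8)/(g² - 2*g)
Denominator: (g + 4)/(g - 2) = (g + 4)/(g - 2)
Divide: ((g + 8)/(g² - 2*g)) · ((g - 2)/(g + 4)) = (g + 8)/(g² + 4*g)

(g + 8)/(g² + 4*g)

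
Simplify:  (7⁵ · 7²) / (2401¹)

7^3

7⁵ = 7^5; 7² = 7^2; 2401¹ = 7^4
Combine exponents: 7^3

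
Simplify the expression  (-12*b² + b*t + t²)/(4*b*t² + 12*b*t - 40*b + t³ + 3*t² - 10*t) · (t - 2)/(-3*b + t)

1/(t + 5)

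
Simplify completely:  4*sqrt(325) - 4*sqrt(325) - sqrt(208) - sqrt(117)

-7*sqrt(13)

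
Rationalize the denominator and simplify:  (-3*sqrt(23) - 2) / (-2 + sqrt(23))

Multiply numerator and denominator by -sqrt(23) - 2.
Denominator becomes -19; numerator becomes 8*sqrt(23) + 73.

(-73 - 8*sqrt(23))/19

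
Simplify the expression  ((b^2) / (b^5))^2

Inside the bracket: (b^-3)
Raise to the power 2: (b^-6)

b^(-6)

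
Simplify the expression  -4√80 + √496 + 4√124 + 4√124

-16*√5 + 20*√31

4√80 = 16*√5; √496 = 4*√31; 4√124 = 8*√31; 4√124 = 8*√31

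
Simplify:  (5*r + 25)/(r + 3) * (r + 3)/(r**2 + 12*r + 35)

Factor: 5*r + 25 = 5*(r + 5);  r**2 + 12*r + 35 = (r + 7)*(r + 5)
Cancel the common factors (r + 3), (r + 5).

5/(r + 7)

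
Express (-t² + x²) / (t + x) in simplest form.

-t + x

-t² + x² factors as (-t + x)*(t + x).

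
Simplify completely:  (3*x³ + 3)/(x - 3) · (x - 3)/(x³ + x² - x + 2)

Factor: 3*x³ + 3 = 3·(x + 1)·(x² - x + 1);  x³ + x² - x + 2 = (x + 2)·(x² - x + 1)
Cancel the common factors (x² - x + 1), (x - 3).

(3*x + 3)/(x + 2)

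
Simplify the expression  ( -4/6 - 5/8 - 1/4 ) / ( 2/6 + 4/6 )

Numerator: -4/6 - 5/8 - 1/4 = -37/24
Denominator: 2/6 + 4/6 = 1
Divide: (-37/24) · (1) = -37/24

-37/24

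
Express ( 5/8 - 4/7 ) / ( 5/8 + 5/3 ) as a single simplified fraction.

Numerator: 5/8 - 4/7 = 3/56
Denominator: 5/8 + 5/3 = 55/24
Divide: (3/56) · (24/55) = 9/385

9/385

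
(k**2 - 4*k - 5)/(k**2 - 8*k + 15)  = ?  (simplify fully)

(k + 1)/(k - 3)

Factor: k**2 - 4*k - 5 = (k - 5)*(k + 1);  k**2 - 8*k + 15 = (k - 5)*(k - 3)
Cancel the common factor (k - 5).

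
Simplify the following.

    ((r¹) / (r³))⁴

r^(-8)

Inside the bracket: (r^-2)
Raise to the power 4: (r^-8)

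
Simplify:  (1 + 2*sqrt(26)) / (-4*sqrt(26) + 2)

Multiply numerator and denominator by 2 + 4*sqrt(26).
Denominator becomes -412; numerator becomes 8*sqrt(26) + 210.

(-105 - 4*sqrt(26))/206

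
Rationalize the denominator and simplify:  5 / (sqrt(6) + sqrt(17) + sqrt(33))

Group as (sqrt(6) + sqrt(33)) + sqrt(17); multiply by (sqrt(6) + sqrt(33)) - sqrt(17), then rationalise the remaining surd.

(-15*sqrt(374) - 25*sqrt(33) + 55*sqrt(17) + 110*sqrt(6))/154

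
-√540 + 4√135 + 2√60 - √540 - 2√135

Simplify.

-2*√15

√540 = 6*√15; 4√135 = 12*√15; 2√60 = 4*√15; √540 = 6*√15; 2√135 = 6*√15
Combine: (-6 + 12 + 4 - 6 - 6)·√15 = -2*√15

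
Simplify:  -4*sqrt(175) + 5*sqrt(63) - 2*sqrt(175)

4*sqrt(175) = 20*sqrt(7); 5*sqrt(63) = 15*sqrt(7); 2*sqrt(175) = 10*sqrt(7)
Combine: (-20 + 15 - 10)·sqrt(7) = -15*sqrt(7)

-15*sqrt(7)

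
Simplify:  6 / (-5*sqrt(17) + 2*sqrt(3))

Multiply numerator and denominator by 2*sqrt(3) + 5*sqrt(17).
Denominator becomes -413; numerator becomes 12*sqrt(3) + 30*sqrt(17).

(-30*sqrt(17) - 12*sqrt(3))/413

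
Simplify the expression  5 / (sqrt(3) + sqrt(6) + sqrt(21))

Group as (sqrt(3) + sqrt(21)) + sqrt(6); multiply by (sqrt(3) + sqrt(21)) - sqrt(6), then rationalise the remaining surd.

(-15*sqrt(6) - 20*sqrt(3) + 5*sqrt(42) + 10*sqrt(21))/12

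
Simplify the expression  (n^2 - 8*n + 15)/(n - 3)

n - 5

Factor: n^2 - 8*n + 15 = (n - 5)*(n - 3)
Cancel the common factor (n - 3).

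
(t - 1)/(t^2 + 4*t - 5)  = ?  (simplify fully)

1/(t + 5)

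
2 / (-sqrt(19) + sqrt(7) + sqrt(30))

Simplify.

(-9*sqrt(19) - 2*sqrt(30) + 21*sqrt(7) + sqrt(3990))/129

Group as (sqrt(7) + sqrt(30)) - sqrt(19); multiply by (sqrt(7) + sqrt(30)) + sqrt(19), then rationalise the remaining surd.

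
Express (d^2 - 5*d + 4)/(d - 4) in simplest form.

Factor: d^2 - 5*d + 4 = (d - 4)*(d - 1)
Cancel the common factor (d - 4).

d - 1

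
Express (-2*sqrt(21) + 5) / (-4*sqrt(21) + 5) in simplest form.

Multiply numerator and denominator by 5 + 4*sqrt(21).
Denominator becomes -311; numerator becomes -143 + 10*sqrt(21).

(-10*sqrt(21) + 143)/311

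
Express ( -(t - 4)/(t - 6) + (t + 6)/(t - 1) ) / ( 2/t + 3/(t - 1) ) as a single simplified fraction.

(5*t**2 - 40*t)/(5*t**2 - 32*t + 12)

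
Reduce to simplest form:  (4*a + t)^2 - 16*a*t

Expand the square and combine the 16*a*t term.

(4*a - t)^2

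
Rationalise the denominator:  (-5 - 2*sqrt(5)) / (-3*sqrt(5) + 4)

(50 + 23*sqrt(5))/29

Multiply numerator and denominator by 4 + 3*sqrt(5).
Denominator becomes -29; numerator becomes -23*sqrt(5) - 50.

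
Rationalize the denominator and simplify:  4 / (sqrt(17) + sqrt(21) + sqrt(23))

(-8*sqrt(8211) + 60*sqrt(23) + 76*sqrt(21) + 108*sqrt(17))/1203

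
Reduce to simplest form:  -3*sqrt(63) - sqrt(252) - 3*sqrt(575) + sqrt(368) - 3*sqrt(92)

3*sqrt(63) = 9*sqrt(7); sqrt(252) = 6*sqrt(7); 3*sqrt(575) = 15*sqrt(23); sqrt(368) = 4*sqrt(23); 3*sqrt(92) = 6*sqrt(23)

-17*sqrt(23) - 15*sqrt(7)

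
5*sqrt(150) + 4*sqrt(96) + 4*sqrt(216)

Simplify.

65*sqrt(6)

5*sqrt(150) = 25*sqrt(6); 4*sqrt(96) = 16*sqrt(6); 4*sqrt(216) = 24*sqrt(6)
Combine: (25 + 16 + 24)·sqrt(6) = 65*sqrt(6)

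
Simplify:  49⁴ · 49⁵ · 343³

49⁴ = 7^8; 49⁵ = 7^10; 343³ = 7^9
Combine exponents: 7^27

7^27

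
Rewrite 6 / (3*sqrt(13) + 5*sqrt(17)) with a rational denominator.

(-9*sqrt(13) + 15*sqrt(17))/154

Multiply numerator and denominator by -3*sqrt(13) + 5*sqrt(17).
Denominator becomes 308; numerator becomes -18*sqrt(13) + 30*sqrt(17).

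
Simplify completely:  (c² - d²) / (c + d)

Factor c^2 - d^2 and cancel (c + d).

c - d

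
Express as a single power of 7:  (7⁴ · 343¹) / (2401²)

7^(-1)

7⁴ = 7^4; 343¹ = 7^3; 2401² = 7^8
Combine exponents: 7^(-1)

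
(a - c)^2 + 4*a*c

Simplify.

After expansion: a^2 + 2*a*c + c^2 — a perfect-square trinomial.

(a + c)^2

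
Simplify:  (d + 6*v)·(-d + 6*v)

(6*v)^2 - (d)^2 = -d² + 36*v².

-d² + 36*v²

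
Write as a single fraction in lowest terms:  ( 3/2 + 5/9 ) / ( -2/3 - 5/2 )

-37/57

Numerator: 3/2 + 5/9 = 37/18
Denominator: -2/3 - 5/2 = -19/6
Divide: (37/18) · (-6/19) = -37/57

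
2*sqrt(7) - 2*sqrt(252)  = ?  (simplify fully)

2*sqrt(7) = 2*sqrt(7); 2*sqrt(252) = 12*sqrt(7)
Combine: (2 - 12)·sqrt(7) = -10*sqrt(7)

-10*sqrt(7)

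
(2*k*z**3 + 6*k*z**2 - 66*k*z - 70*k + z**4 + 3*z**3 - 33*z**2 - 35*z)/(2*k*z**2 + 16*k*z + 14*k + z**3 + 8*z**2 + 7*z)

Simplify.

Factor: 2*k*z**3 + 6*k*z**2 - 66*k*z - 70*k + z**4 + 3*z**3 - 33*z**2 - 35*z = (z + 7)*(z + 1)*(2*k + z)*(z - 5);  2*k*z**2 + 16*k*z + 14*k + z**3 + 8*z**2 + 7*z = (2*k + z)*(z + 7)*(z + 1)
Cancel the common factors (z + 7), (z + 1), (2*k + z).

z - 5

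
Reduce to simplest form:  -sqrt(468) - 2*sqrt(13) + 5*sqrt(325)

17*sqrt(13)

sqrt(468) = 6*sqrt(13); 2*sqrt(13) = 2*sqrt(13); 5*sqrt(325) = 25*sqrt(13)
Combine: (-6 - 2 + 25)·sqrt(13) = 17*sqrt(13)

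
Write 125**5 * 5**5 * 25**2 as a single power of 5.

5**24

125**5 = 5**15; 5**5 = 5**5; 25**2 = 5**4
Combine exponents: 5**24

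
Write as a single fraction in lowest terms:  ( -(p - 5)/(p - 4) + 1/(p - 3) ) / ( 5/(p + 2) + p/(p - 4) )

(-p³ + 7*p² - p - 38)/(p³ + 4*p² - 41*p + 60)

Numerator: -(p - 5)/(p - 4) + 1/(p - 3) = (-p² + 9*p - 19)/(p² - 7*p + 12)
Denominator: 5/(p + 2) + p/(p - 4) = (p² + 7*p - 20)/(p² - 2*p - 8)
Divide: ((-p² + 9*p - 19)/(p² - 7*p + 12)) · ((p² - 2*p - 8)/(p² + 7*p - 20)) = (-p³ + 7*p² - p - 38)/(p³ + 4*p² - 41*p + 60)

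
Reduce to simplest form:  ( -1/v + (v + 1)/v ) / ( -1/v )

Numerator: -1/v + (v + 1)/v = 1
Denominator: -1/v = -1/v
Divide: (1) · (-v) = -v

-v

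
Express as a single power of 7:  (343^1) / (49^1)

343^1 = 7^3; 49^1 = 7^2
Combine exponents: 7^1

7^1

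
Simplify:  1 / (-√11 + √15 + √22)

Group as (√15 + √22) - √11; multiply by (√15 + √22) + √11, then rationalise the remaining surd.

(-13*√11 + 2*√22 + 9*√15 + 11*√30)/322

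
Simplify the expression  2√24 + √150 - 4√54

2√24 = 4*√6; √150 = 5*√6; 4√54 = 12*√6
Combine: (4 + 5 - 12)·√6 = -3*√6

-3*√6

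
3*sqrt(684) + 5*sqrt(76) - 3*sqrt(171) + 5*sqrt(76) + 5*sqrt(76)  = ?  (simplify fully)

39*sqrt(19)

3*sqrt(684) = 18*sqrt(19); 5*sqrt(76) = 10*sqrt(19); 3*sqrt(171) = 9*sqrt(19); 5*sqrt(76) = 10*sqrt(19); 5*sqrt(76) = 10*sqrt(19)
Combine: (18 + 10 - 9 + 10 + 10)·sqrt(19) = 39*sqrt(19)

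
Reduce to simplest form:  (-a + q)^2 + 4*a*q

(a + q)^2

Expand the square and combine the 4*a*q term.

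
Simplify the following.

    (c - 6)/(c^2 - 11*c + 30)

Factor: c^2 - 11*c + 30 = (c - 5)*(c - 6)
Cancel the common factor (c - 6).

1/(c - 5)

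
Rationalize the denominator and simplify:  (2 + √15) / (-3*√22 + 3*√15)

(-√330 - 15 - 2*√22 - 2*√15)/21

Multiply numerator and denominator by 3*√15 + 3*√22.
Denominator becomes -63; numerator becomes 6*√15 + 6*√22 + 45 + 3*√330.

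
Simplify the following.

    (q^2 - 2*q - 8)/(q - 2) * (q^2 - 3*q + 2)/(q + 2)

q^2 - 5*q + 4

Factor: q^2 - 2*q - 8 = (q - 4)*(q + 2);  q^2 - 3*q + 2 = (q - 1)*(q - 2)
Cancel the common factors (q - 2), (q + 2).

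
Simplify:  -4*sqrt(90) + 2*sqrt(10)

4*sqrt(90) = 12*sqrt(10); 2*sqrt(10) = 2*sqrt(10)
Combine: (-12 + 2)·sqrt(10) = -10*sqrt(10)

-10*sqrt(10)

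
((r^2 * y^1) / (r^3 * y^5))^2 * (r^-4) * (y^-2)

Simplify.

Inside the bracket: (r^-1) * (y^-4)
Raise to the power 2: (r^-2) * (y^-8)
Multiply by (r^-4) * (y^-2): add exponents.

1/(r^6*y^10)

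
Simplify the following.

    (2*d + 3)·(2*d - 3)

4*d² - 9

Difference of squares with P = 2*d, Q = 3.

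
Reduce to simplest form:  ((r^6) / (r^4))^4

Inside the bracket: r^2
Raise to the power 4: r^8

r^8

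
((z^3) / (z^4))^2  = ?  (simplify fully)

Inside the bracket: (z^-1)
Raise to the power 2: (z^-2)

z^(-2)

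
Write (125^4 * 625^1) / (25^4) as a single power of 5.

125^4 = 5^12; 625^1 = 5^4; 25^4 = 5^8
Combine exponents: 5^8

5^8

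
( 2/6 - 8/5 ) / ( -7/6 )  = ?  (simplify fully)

38/35

Numerator: 2/6 - 8/5 = -19/15
Denominator: -7/6 = -7/6
Divide: (-19/15) · (-6/7) = 38/35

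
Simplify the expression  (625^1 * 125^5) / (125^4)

625^1 = 5^4; 125^5 = 5^15; 125^4 = 5^12
Combine exponents: 5^7

5^7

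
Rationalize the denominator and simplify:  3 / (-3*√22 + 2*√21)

(-3*√22 - 2*√21)/38

Multiply numerator and denominator by 2*√21 + 3*√22.
Denominator becomes -114; numerator becomes 6*√21 + 9*√22.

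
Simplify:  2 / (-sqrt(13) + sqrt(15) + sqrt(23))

Group as (sqrt(15) + sqrt(23)) - sqrt(13); multiply by (sqrt(15) + sqrt(23)) + sqrt(13), then rationalise the remaining surd.

(-50*sqrt(13) + 10*sqrt(23) + 42*sqrt(15) + 4*sqrt(4485))/755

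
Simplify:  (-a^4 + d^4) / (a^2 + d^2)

-a^2 + d^2

Difference of fourth powers: factor out (a^2 + d^2).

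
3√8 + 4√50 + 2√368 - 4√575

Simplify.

-12*√23 + 26*√2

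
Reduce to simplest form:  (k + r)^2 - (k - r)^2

4*k*r

Binomially expand both and collect terms in k, r.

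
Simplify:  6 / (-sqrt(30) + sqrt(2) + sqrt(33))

(-30*sqrt(30) - 6*sqrt(33) + 366*sqrt(2) + 72*sqrt(55))/239

Group as (sqrt(2) + sqrt(33)) - sqrt(30); multiply by (sqrt(2) + sqrt(33)) + sqrt(30), then rationalise the remaining surd.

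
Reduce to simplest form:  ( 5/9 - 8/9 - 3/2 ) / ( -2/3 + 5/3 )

-11/6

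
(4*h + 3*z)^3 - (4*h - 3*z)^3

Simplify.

288*h^2*z + 54*z^3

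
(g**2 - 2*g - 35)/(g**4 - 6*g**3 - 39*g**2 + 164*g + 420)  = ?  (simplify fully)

Factor: g**2 - 2*g - 35 = (g - 7)*(g + 5);  g**4 - 6*g**3 - 39*g**2 + 164*g + 420 = (g + 5)*(g + 2)*(g - 7)*(g - 6)
Cancel the common factors (g - 7), (g + 5).

1/(g**2 - 4*g - 12)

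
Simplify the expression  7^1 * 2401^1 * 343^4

7^1 = 7^1; 2401^1 = 7^4; 343^4 = 7^12
Combine exponents: 7^17

7^17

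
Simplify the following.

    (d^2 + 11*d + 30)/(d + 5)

d + 6

Factor: d^2 + 11*d + 30 = (d + 5)*(d + 6)
Cancel the common factor (d + 5).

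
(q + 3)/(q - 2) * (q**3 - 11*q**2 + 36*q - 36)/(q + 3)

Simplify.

Factor: q**3 - 11*q**2 + 36*q - 36 = (q - 3)*(q - 6)*(q - 2)
Cancel the common factors (q + 3), (q - 2).

q**2 - 9*q + 18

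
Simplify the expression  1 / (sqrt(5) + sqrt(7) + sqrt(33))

(-31*sqrt(7) - 35*sqrt(5) + 2*sqrt(1155) + 21*sqrt(33))/301

Group as (sqrt(5) + sqrt(7)) + sqrt(33); multiply by (sqrt(5) + sqrt(7)) - sqrt(33), then rationalise the remaining surd.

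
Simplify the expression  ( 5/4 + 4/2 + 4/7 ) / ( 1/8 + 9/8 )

107/35

Numerator: 5/4 + 4/2 + 4/7 = 107/28
Denominator: 1/8 + 9/8 = 5/4
Divide: (107/28) · (4/5) = 107/35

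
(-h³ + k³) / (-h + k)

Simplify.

h² + h*k + k²

k^3 - h^3 = (-h + k)(h² + h*k + k²).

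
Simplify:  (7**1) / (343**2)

7**(-5)

7**1 = 7**1; 343**2 = 7**6
Combine exponents: 7**(-5)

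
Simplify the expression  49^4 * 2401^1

49^4 = 7^8; 2401^1 = 7^4
Combine exponents: 7^12

7^12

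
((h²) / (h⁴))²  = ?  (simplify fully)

h^(-4)

Inside the bracket: (h^-2)
Raise to the power 2: (h^-4)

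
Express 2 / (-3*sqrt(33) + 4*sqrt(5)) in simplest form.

(-6*sqrt(33) - 8*sqrt(5))/217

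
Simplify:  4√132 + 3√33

11*√33

4√132 = 8*√33; 3√33 = 3*√33
Combine: (8 + 3)·√33 = 11*√33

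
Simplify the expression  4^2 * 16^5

4^2 = 2^4; 16^5 = 2^20
Combine exponents: 2^24

2^24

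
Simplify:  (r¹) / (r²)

1/r

Quotient: (r^-1)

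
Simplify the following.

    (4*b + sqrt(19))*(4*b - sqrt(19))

16*b^2 - 19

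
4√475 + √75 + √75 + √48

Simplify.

14*√3 + 20*√19

4√475 = 20*√19; √75 = 5*√3; √75 = 5*√3; √48 = 4*√3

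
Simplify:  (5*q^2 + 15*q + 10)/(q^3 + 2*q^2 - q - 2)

5/(q - 1)

Factor: 5*q^2 + 15*q + 10 = 5*(q + 2)*(q + 1);  q^3 + 2*q^2 - q - 2 = (q + 2)*(q + 1)*(q - 1)
Cancel the common factors (q + 2), (q + 1).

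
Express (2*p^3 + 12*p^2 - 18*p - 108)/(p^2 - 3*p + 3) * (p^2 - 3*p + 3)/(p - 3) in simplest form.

Factor: 2*p^3 + 12*p^2 - 18*p - 108 = 2*(p + 6)*(p - 3)*(p + 3)
Cancel the common factors (p^2 - 3*p + 3), (p - 3).

2*p^2 + 18*p + 36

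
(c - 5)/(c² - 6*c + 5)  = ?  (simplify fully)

Factor: c² - 6*c + 5 = (c - 1)·(c - 5)
Cancel the common factor (c - 5).

1/(c - 1)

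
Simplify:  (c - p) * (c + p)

c^2 - p^2

Telescope via difference of squares: (c+p)(c-p) = c^2 - p^2.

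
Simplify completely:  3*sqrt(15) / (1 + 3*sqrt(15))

Multiply numerator and denominator by -3*sqrt(15) + 1.
Denominator becomes -134; numerator becomes -135 + 3*sqrt(15).

(-3*sqrt(15) + 135)/134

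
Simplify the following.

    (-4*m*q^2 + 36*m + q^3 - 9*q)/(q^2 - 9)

-4*m + q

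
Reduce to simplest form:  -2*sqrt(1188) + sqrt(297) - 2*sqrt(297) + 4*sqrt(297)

2*sqrt(1188) = 12*sqrt(33); sqrt(297) = 3*sqrt(33); 2*sqrt(297) = 6*sqrt(33); 4*sqrt(297) = 12*sqrt(33)
Combine: (-12 + 3 - 6 + 12)·sqrt(33) = -3*sqrt(33)

-3*sqrt(33)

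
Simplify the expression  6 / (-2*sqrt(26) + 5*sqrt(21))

(12*sqrt(26) + 30*sqrt(21))/421

Multiply numerator and denominator by 2*sqrt(26) + 5*sqrt(21).
Denominator becomes 421; numerator becomes 12*sqrt(26) + 30*sqrt(21).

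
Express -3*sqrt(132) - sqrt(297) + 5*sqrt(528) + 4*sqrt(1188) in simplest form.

35*sqrt(33)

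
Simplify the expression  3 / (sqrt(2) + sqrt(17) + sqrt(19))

Group as (sqrt(17) + sqrt(19)) + sqrt(2); multiply by (sqrt(17) + sqrt(19)) - sqrt(2), then rationalise the remaining surd.

(-3*sqrt(646) + 6*sqrt(17) + 51*sqrt(2))/68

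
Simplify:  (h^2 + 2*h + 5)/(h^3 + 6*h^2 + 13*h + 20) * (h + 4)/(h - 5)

Factor: h^3 + 6*h^2 + 13*h + 20 = (h + 4)*(h^2 + 2*h + 5)
Cancel the common factors (h^2 + 2*h + 5), (h + 4).

1/(h - 5)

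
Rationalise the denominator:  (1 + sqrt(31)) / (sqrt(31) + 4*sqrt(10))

Multiply numerator and denominator by -4*sqrt(10) + sqrt(31).
Denominator becomes -129; numerator becomes -4*sqrt(310) - 4*sqrt(10) + sqrt(31) + 31.

(-31 - sqrt(31) + 4*sqrt(10) + 4*sqrt(310))/129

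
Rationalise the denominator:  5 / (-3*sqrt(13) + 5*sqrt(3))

(-15*sqrt(13) - 25*sqrt(3))/42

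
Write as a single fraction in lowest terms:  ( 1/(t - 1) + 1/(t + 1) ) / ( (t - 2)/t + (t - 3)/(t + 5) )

Numerator: 1/(t - 1) + 1/(t + 1) = 2*t/(t² - 1)
Denominator: (t - 2)/t + (t - 3)/(t + 5) = (2*t² - 10)/(t² + 5*t)
Divide: (2*t/(t² - 1)) · ((t² + 5*t)/(2*t² - 10)) = (t³ + 5*t²)/(t⁴ - 6*t² + 5)

(t³ + 5*t²)/(t⁴ - 6*t² + 5)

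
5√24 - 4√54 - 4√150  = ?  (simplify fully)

-22*√6

5√24 = 10*√6; 4√54 = 12*√6; 4√150 = 20*√6
Combine: (10 - 12 - 20)·√6 = -22*√6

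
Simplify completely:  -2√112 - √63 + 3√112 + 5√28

11*√7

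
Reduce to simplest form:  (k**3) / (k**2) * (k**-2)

Quotient: k**1
Multiply by (k**-2): add exponents.

1/k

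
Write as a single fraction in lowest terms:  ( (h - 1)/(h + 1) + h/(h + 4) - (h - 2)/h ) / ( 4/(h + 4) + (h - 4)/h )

(h^3 + h^2 + 2*h + 8)/(h^3 + 5*h^2 - 12*h - 16)

Numerator: (h - 1)/(h + 1) + h/(h + 4) - (h - 2)/h = (h^3 + h^2 + 2*h + 8)/(h^3 + 5*h^2 + 4*h)
Denominator: 4/(h + 4) + (h - 4)/h = (h^2 + 4*h - 16)/(h^2 + 4*h)
Divide: ((h^3 + h^2 + 2*h + 8)/(h^3 + 5*h^2 + 4*h)) · ((h^2 + 4*h)/(h^2 + 4*h - 16)) = (h^3 + h^2 + 2*h + 8)/(h^3 + 5*h^2 - 12*h - 16)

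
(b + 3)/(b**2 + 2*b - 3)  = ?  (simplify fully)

1/(b - 1)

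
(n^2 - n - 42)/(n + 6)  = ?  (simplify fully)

Factor: n^2 - n - 42 = (n + 6)*(n - 7)
Cancel the common factor (n + 6).

n - 7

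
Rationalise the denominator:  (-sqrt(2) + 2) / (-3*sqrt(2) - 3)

Multiply numerator and denominator by -3 + 3*sqrt(2).
Denominator becomes -9; numerator becomes -12 + 9*sqrt(2).

(-3*sqrt(2) + 4)/3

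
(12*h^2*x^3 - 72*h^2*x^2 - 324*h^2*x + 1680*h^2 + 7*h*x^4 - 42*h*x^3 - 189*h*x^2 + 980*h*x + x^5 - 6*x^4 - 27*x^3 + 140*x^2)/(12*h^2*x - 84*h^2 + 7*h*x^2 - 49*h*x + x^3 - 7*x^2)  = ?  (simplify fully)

x^2 + x - 20

Factor: 12*h^2*x^3 - 72*h^2*x^2 - 324*h^2*x + 1680*h^2 + 7*h*x^4 - 42*h*x^3 - 189*h*x^2 + 980*h*x + x^5 - 6*x^4 - 27*x^3 + 140*x^2 = (x - 4)*(x + 5)*(x - 7)*(3*h + x)*(4*h + x);  12*h^2*x - 84*h^2 + 7*h*x^2 - 49*h*x + x^3 - 7*x^2 = (x - 7)*(4*h + x)*(3*h + x)
Cancel the common factors (3*h + x), (4*h + x), (x - 7).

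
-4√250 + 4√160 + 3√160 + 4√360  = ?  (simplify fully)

4√250 = 20*√10; 4√160 = 16*√10; 3√160 = 12*√10; 4√360 = 24*√10

32*√10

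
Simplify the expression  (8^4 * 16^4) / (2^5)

8^4 = 2^12; 16^4 = 2^16; 2^5 = 2^5
Combine exponents: 2^23

2^23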